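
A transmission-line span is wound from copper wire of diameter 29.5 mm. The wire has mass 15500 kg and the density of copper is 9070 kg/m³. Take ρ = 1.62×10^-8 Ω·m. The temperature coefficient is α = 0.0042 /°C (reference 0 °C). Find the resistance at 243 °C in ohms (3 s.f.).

A = π(d/2)² = π(1.4750e-02 m)² = 6.8349e-04 m²
L = m/(density·A) = 15500/(9070×6.8349e-04) = 2500 m
R = ρL/A = (1.62×10^-8)(2500)/(6.8349e-04) = 0.05926 Ω
R(243 °C) = 0.05926 × (1 + 0.0042×243) = 0.120 Ω

0.120 Ω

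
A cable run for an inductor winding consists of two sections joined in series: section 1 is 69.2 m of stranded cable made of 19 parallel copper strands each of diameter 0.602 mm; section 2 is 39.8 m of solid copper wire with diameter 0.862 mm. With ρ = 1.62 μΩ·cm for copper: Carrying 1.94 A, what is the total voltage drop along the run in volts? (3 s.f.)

2.55 V

ρ = 1.62 μΩ·cm = 1.62×10^-8 Ω·m
Section 1: A_strand = π(3.0100e-04)² = 2.846e-07 m²; R₁ = ρL/(N·A_s) = (1.62×10^-8)(69.2)/(19×2.846e-07) = 0.2073 Ω
Section 2: A = π(d/2)² = π(4.3100e-04 m)² = 5.836e-07 m²
R₂ = (1.62×10^-8)(39.8)/(5.836e-07) = 1.105 Ω
R = R₁ + R₂ = 1.312 Ω
V = IR = 1.94 × 1.312 = 2.55 V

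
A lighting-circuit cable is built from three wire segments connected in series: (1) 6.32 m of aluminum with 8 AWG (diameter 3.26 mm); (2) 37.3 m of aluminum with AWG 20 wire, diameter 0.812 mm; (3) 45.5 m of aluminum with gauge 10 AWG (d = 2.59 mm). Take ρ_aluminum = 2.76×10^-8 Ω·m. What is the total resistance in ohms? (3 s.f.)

Seg 1: A = π(3.26/2 mm)² = π(1.6300e-03 m)² = 8.347e-06 m²
R_1 = (2.76×10^-8)(6.32)/(8.347e-06) = 0.0209 Ω
Seg 2: A = π(0.812/2 mm)² = π(4.0600e-04 m)² = 5.178e-07 m²
R_2 = (2.76×10^-8)(37.3)/(5.178e-07) = 1.988 Ω
Seg 3: A = π(2.59/2 mm)² = π(1.2950e-03 m)² = 5.269e-06 m²
R_3 = (2.76×10^-8)(45.5)/(5.269e-06) = 0.2384 Ω
R_total = R_1 + R_2 + R_3 = 2.25 Ω

2.25 Ω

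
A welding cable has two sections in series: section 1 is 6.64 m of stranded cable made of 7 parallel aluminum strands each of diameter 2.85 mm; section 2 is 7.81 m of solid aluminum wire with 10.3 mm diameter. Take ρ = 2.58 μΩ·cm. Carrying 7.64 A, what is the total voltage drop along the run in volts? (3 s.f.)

ρ = 2.58 μΩ·cm = 2.58×10^-8 Ω·m
Section 1: A_strand = π(1.4250e-03)² = 6.379e-06 m²; R₁ = ρL/(N·A_s) = (2.58×10^-8)(6.64)/(7×6.379e-06) = 0.003836 Ω
Section 2: A = π(d/2)² = π(5.1500e-03 m)² = 8.332e-05 m²
R₂ = (2.58×10^-8)(7.81)/(8.332e-05) = 0.002418 Ω
R = R₁ + R₂ = 0.006255 Ω
V = IR = 7.64 × 0.006255 = 0.0478 V

0.0478 V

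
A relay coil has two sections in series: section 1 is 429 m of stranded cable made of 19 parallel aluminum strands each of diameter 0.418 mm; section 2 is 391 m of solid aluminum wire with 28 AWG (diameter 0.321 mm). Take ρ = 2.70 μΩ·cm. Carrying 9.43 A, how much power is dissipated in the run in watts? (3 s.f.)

ρ = 2.70 μΩ·cm = 2.70×10^-8 Ω·m
Section 1: A_strand = π(2.0900e-04)² = 1.372e-07 m²; R₁ = ρL/(N·A_s) = (2.70×10^-8)(429)/(19×1.372e-07) = 4.442 Ω
Section 2: A = π(0.321/2 mm)² = π(1.6050e-04 m)² = 8.093e-08 m²
R₂ = (2.70×10^-8)(391)/(8.093e-08) = 130.4 Ω
R = R₁ + R₂ = 134.9 Ω
P = I²R = (9.43)² × 134.9 = 12000 W

12000 W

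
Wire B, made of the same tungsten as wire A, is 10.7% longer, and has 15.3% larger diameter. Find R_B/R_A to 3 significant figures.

0.833

R ∝ L/d², so R_B/R_A = (1 + 10.7/100) × (1 + 15.3/100)⁻²
= 1.107 × 0.7522 = 0.833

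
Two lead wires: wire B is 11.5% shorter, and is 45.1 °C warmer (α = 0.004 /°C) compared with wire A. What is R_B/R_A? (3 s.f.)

R ∝ ρL/d² with ρ ∝ (1+αΔT), so R_B/R_A = (1 − 11.5/100) × (1 + 0.004×45.1)
= 0.885 × 1.18 = 1.04

1.04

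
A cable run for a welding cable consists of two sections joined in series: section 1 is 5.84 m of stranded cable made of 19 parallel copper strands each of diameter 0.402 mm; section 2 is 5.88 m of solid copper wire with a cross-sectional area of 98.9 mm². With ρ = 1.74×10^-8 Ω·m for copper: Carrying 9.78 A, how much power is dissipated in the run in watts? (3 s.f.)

Section 1: A_strand = π(2.0100e-04)² = 1.269e-07 m²; R₁ = ρL/(N·A_s) = (1.74×10^-8)(5.84)/(19×1.269e-07) = 0.04214 Ω
Section 2: A = 98.9 mm² = 9.890e-05 m²
R₂ = (1.74×10^-8)(5.88)/(9.890e-05) = 0.001034 Ω
R = R₁ + R₂ = 0.04317 Ω
P = I²R = (9.78)² × 0.04317 = 4.13 W

4.13 W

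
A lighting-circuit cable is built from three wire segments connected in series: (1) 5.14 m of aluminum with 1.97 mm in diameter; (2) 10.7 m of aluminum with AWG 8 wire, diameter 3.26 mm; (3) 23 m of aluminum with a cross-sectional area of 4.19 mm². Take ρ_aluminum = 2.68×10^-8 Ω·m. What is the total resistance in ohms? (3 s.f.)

Seg 1: A = π(d/2)² = π(9.8500e-04 m)² = 3.048e-06 m²
R_1 = (2.68×10^-8)(5.14)/(3.048e-06) = 0.04519 Ω
Seg 2: A = π(3.26/2 mm)² = π(1.6300e-03 m)² = 8.347e-06 m²
R_2 = (2.68×10^-8)(10.7)/(8.347e-06) = 0.03436 Ω
Seg 3: A = 4.19 mm² = 4.190e-06 m²
R_3 = (2.68×10^-8)(23)/(4.190e-06) = 0.1471 Ω
R_total = R_1 + R_2 + R_3 = 0.227 Ω

0.227 Ω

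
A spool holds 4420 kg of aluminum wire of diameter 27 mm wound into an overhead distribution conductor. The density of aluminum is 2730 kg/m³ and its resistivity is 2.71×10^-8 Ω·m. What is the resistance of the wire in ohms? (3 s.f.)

A = π(d/2)² = π(1.3500e-02 m)² = 5.7256e-04 m²
L = m/(density·A) = 4420/(2730×5.7256e-04) = 2828 m
R = ρL/A = (2.71×10^-8)(2828)/(5.7256e-04) = 0.134 Ω

0.134 Ω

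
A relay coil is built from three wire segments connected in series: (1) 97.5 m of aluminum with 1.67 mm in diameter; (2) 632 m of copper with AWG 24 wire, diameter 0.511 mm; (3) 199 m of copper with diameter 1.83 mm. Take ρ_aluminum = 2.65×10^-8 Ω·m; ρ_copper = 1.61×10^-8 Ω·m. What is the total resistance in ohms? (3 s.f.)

52.0 Ω

Seg 1: A = π(d/2)² = π(8.3500e-04 m)² = 2.190e-06 m²
R_1 = (2.65×10^-8)(97.5)/(2.190e-06) = 1.18 Ω
Seg 2: A = π(0.511/2 mm)² = π(2.5550e-04 m)² = 2.051e-07 m²
R_2 = (1.61×10^-8)(632)/(2.051e-07) = 49.61 Ω
Seg 3: A = π(d/2)² = π(9.1500e-04 m)² = 2.630e-06 m²
R_3 = (1.61×10^-8)(199)/(2.630e-06) = 1.218 Ω
R_total = R_1 + R_2 + R_3 = 52.0 Ω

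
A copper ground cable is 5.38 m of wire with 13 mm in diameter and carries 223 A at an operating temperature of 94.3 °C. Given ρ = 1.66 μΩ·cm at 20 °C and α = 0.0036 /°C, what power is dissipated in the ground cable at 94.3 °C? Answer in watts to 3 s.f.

ρ = 1.66 μΩ·cm = 1.66×10^-8 Ω·m
A = π(d/2)² = π(6.5000e-03 m)² = 1.327e-04 m²
R₍20₎ = ρL/A = (1.66×10^-8)(5.38)/(1.327e-04) = 6.728×10^-4 Ω
R₍94.3₎ = R₍20₎(1 + αΔT) = 6.728×10^-4 × (1 + 0.0036×74.3) = 8.528×10^-4 Ω
P = I²R = (223)² × 8.528×10^-4 = 42.4 W

42.4 W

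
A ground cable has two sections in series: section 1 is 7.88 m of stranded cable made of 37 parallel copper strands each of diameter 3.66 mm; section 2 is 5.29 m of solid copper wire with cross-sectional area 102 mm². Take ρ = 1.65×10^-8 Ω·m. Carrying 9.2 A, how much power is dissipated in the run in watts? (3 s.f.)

Section 1: A_strand = π(1.8300e-03)² = 1.052e-05 m²; R₁ = ρL/(N·A_s) = (1.65×10^-8)(7.88)/(37×1.052e-05) = 3.340×10^-4 Ω
Section 2: A = 102 mm² = 1.020e-04 m²
R₂ = (1.65×10^-8)(5.29)/(1.020e-04) = 8.557×10^-4 Ω
R = R₁ + R₂ = 0.00119 Ω
P = I²R = (9.2)² × 0.00119 = 0.101 W

0.101 W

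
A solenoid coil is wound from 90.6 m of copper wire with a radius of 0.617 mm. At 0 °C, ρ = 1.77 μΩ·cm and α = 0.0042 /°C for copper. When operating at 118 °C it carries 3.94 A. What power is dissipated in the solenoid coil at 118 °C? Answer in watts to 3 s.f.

31.1 W

ρ = 1.77 μΩ·cm = 1.77×10^-8 Ω·m
A = πr² = π(6.1700e-04 m)² = 1.196e-06 m²
R₍0₎ = ρL/A = (1.77×10^-8)(90.6)/(1.196e-06) = 1.341 Ω
R₍118₎ = R₍0₎(1 + αΔT) = 1.341 × (1 + 0.0042×118) = 2.005 Ω
P = I²R = (3.94)² × 2.005 = 31.1 W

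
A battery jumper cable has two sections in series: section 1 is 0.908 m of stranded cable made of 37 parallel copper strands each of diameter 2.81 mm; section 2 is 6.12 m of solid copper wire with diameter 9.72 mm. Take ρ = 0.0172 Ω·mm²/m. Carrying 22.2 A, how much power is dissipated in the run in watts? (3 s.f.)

ρ = 0.0172 Ω·mm²/m = 1.72×10^-8 Ω·m
Section 1: A_strand = π(1.4050e-03)² = 6.202e-06 m²; R₁ = ρL/(N·A_s) = (1.72×10^-8)(0.908)/(37×6.202e-06) = 6.806×10^-5 Ω
Section 2: A = π(d/2)² = π(4.8600e-03 m)² = 7.420e-05 m²
R₂ = (1.72×10^-8)(6.12)/(7.420e-05) = 0.001419 Ω
R = R₁ + R₂ = 0.001487 Ω
P = I²R = (22.2)² × 0.001487 = 0.733 W

0.733 W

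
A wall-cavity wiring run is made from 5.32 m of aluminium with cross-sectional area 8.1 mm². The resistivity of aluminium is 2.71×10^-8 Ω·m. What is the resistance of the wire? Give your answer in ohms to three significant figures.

0.0178 Ω

A = 8.1 mm² = 8.100e-06 m²
R = ρL/A = (2.71×10^-8)(5.32 m)/(8.100e-06 m²) = 0.0178 Ω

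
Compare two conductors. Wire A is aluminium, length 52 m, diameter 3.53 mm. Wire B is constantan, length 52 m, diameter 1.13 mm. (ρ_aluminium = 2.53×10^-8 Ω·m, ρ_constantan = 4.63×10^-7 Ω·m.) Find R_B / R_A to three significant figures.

179

R ∝ ρL/d², so R_B/R_A = (ρ_B/ρ_A) × (d_A/d_B)²
= (4.63×10^-7/2.53×10^-8) × (3.53/1.13)² = 179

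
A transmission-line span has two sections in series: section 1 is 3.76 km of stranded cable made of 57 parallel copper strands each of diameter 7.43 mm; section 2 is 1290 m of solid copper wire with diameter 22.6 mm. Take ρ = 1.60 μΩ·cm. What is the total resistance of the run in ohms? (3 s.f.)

0.0758 Ω

ρ = 1.60 μΩ·cm = 1.60×10^-8 Ω·m
Section 1: A_strand = π(3.7150e-03)² = 4.336e-05 m²; R₁ = ρL/(N·A_s) = (1.60×10^-8)(3760)/(57×4.336e-05) = 0.02434 Ω
Section 2: A = π(d/2)² = π(1.1300e-02 m)² = 4.011e-04 m²
R₂ = (1.60×10^-8)(1290)/(4.011e-04) = 0.05145 Ω
R = R₁ + R₂ = 0.0758 Ω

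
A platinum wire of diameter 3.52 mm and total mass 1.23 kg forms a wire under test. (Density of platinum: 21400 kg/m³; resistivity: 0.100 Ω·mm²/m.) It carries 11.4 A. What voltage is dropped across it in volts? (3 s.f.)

0.692 V

ρ = 0.100 Ω·mm²/m = 1.00×10^-7 Ω·m
A = π(d/2)² = π(1.7600e-03 m)² = 9.7314e-06 m²
L = m/(density·A) = 1.23/(21400×9.7314e-06) = 5.906 m
R = ρL/A = (1.00×10^-7)(5.906)/(9.7314e-06) = 0.06069 Ω
V = IR = 11.4 × 0.06069 = 0.692 V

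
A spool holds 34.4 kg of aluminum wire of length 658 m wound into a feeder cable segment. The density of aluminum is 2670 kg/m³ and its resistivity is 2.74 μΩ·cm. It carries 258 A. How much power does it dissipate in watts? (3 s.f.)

ρ = 2.74 μΩ·cm = 2.74×10^-8 Ω·m
A = m/(density·L) = 34.4/(2670×658) = 1.9580e-05 m²
R = ρL/A = (2.74×10^-8)(658)/(1.9580e-05) = 0.9208 Ω
P = I²R = (258)² × 0.9208 = 61300 W

61300 W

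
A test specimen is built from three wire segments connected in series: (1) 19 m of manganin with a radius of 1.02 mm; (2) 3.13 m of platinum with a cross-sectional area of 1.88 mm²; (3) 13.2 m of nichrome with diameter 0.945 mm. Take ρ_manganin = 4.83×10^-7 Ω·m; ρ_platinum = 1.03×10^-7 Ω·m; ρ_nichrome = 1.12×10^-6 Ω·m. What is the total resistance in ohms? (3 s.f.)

Seg 1: A = πr² = π(1.0200e-03 m)² = 3.269e-06 m²
R_1 = (4.83×10^-7)(19)/(3.269e-06) = 2.808 Ω
Seg 2: A = 1.88 mm² = 1.880e-06 m²
R_2 = (1.03×10^-7)(3.13)/(1.880e-06) = 0.1715 Ω
Seg 3: A = π(d/2)² = π(4.7250e-04 m)² = 7.014e-07 m²
R_3 = (1.12×10^-6)(13.2)/(7.014e-07) = 21.08 Ω
R_total = R_1 + R_2 + R_3 = 24.1 Ω

24.1 Ω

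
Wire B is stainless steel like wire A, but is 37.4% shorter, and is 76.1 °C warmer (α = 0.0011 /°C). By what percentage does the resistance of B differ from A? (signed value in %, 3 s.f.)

-32.2%

R ∝ ρL/d² with ρ ∝ (1+αΔT), so R_B/R_A = (1 − 37.4/100) × (1 + 0.0011×76.1)
= 0.626 × 1.084 = 0.6784
(R_B − R_A)/R_A = 0.6784 − 1 = -32.2%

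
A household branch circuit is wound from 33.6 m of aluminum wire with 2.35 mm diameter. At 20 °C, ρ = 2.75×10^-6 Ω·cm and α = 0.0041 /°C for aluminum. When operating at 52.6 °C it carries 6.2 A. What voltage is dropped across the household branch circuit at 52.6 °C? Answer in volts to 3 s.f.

ρ = 2.75×10^-6 Ω·cm = 2.75×10^-8 Ω·m
A = π(d/2)² = π(1.1750e-03 m)² = 4.337e-06 m²
R₍20₎ = ρL/A = (2.75×10^-8)(33.6)/(4.337e-06) = 0.213 Ω
R₍52.6₎ = R₍20₎(1 + αΔT) = 0.213 × (1 + 0.0041×32.6) = 0.2415 Ω
V = IR = 6.2 × 0.2415 = 1.50 V

1.50 V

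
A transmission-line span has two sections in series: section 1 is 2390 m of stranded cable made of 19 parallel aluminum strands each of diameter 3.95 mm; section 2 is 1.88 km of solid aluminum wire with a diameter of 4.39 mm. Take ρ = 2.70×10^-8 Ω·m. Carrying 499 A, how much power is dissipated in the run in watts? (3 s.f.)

9.04×10^5 W

Section 1: A_strand = π(1.9750e-03)² = 1.225e-05 m²; R₁ = ρL/(N·A_s) = (2.70×10^-8)(2390)/(19×1.225e-05) = 0.2772 Ω
Section 2: A = π(d/2)² = π(2.1950e-03 m)² = 1.514e-05 m²
R₂ = (2.70×10^-8)(1880)/(1.514e-05) = 3.354 Ω
R = R₁ + R₂ = 3.631 Ω
P = I²R = (499)² × 3.631 = 9.04×10^5 W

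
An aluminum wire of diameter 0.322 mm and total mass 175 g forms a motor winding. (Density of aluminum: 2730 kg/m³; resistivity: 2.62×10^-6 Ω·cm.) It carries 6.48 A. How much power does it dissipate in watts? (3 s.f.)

ρ = 2.62×10^-6 Ω·cm = 2.62×10^-8 Ω·m
A = π(d/2)² = π(1.6100e-04 m)² = 8.1433e-08 m²
L = m/(density·A) = 0.175/(2730×8.1433e-08) = 787.2 m
R = ρL/A = (2.62×10^-8)(787.2)/(8.1433e-08) = 253.3 Ω
P = I²R = (6.48)² × 253.3 = 10600 W

10600 W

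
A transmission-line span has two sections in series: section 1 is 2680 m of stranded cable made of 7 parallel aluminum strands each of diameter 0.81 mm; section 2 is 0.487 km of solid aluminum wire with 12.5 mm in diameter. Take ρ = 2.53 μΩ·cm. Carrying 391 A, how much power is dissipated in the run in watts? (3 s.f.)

ρ = 2.53 μΩ·cm = 2.53×10^-8 Ω·m
Section 1: A_strand = π(4.0500e-04)² = 5.153e-07 m²; R₁ = ρL/(N·A_s) = (2.53×10^-8)(2680)/(7×5.153e-07) = 18.8 Ω
Section 2: A = π(d/2)² = π(6.2500e-03 m)² = 1.227e-04 m²
R₂ = (2.53×10^-8)(487)/(1.227e-04) = 0.1004 Ω
R = R₁ + R₂ = 18.9 Ω
P = I²R = (391)² × 18.9 = 2.89×10^6 W

2.89×10^6 W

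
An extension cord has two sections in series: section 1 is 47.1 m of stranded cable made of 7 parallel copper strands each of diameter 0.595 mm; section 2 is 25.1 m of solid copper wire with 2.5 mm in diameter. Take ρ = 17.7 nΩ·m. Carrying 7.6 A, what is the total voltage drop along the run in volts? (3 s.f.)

3.94 V

ρ = 17.7 nΩ·m = 1.77×10^-8 Ω·m
Section 1: A_strand = π(2.9750e-04)² = 2.781e-07 m²; R₁ = ρL/(N·A_s) = (1.77×10^-8)(47.1)/(7×2.781e-07) = 0.4283 Ω
Section 2: A = π(d/2)² = π(1.2500e-03 m)² = 4.909e-06 m²
R₂ = (1.77×10^-8)(25.1)/(4.909e-06) = 0.09051 Ω
R = R₁ + R₂ = 0.5188 Ω
V = IR = 7.6 × 0.5188 = 3.94 V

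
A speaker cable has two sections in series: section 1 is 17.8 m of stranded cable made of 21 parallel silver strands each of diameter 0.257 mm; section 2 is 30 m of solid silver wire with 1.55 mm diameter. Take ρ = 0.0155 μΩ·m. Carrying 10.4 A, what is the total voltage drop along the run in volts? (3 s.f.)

ρ = 0.0155 μΩ·m = 1.55×10^-8 Ω·m
Section 1: A_strand = π(1.2850e-04)² = 5.187e-08 m²; R₁ = ρL/(N·A_s) = (1.55×10^-8)(17.8)/(21×5.187e-08) = 0.2533 Ω
Section 2: A = π(d/2)² = π(7.7500e-04 m)² = 1.887e-06 m²
R₂ = (1.55×10^-8)(30)/(1.887e-06) = 0.2464 Ω
R = R₁ + R₂ = 0.4997 Ω
V = IR = 10.4 × 0.4997 = 5.20 V

5.20 V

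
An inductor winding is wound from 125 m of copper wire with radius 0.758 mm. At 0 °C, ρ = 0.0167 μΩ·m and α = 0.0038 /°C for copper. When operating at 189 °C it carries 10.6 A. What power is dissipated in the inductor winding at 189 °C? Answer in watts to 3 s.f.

223 W

ρ = 0.0167 μΩ·m = 1.67×10^-8 Ω·m
A = πr² = π(7.5800e-04 m)² = 1.805e-06 m²
R₍0₎ = ρL/A = (1.67×10^-8)(125)/(1.805e-06) = 1.156 Ω
R₍189₎ = R₍0₎(1 + αΔT) = 1.156 × (1 + 0.0038×189) = 1.987 Ω
P = I²R = (10.6)² × 1.987 = 223 W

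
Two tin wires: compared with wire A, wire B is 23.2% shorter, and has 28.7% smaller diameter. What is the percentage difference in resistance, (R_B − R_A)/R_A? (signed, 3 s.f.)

51.1%

R ∝ L/d², so R_B/R_A = (1 − 23.2/100) × (1 − 28.7/100)⁻²
= 0.768 × 1.967 = 1.511
(R_B − R_A)/R_A = 1.511 − 1 = 51.1%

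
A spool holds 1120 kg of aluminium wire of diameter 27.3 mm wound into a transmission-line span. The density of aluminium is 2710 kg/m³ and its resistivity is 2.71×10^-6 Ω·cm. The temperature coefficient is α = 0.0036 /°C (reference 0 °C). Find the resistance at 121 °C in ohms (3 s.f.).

0.0469 Ω

ρ = 2.71×10^-6 Ω·cm = 2.71×10^-8 Ω·m
A = π(d/2)² = π(1.3650e-02 m)² = 5.8535e-04 m²
L = m/(density·A) = 1120/(2710×5.8535e-04) = 706 m
R = ρL/A = (2.71×10^-8)(706)/(5.8535e-04) = 0.03269 Ω
R(121 °C) = 0.03269 × (1 + 0.0036×121) = 0.0469 Ω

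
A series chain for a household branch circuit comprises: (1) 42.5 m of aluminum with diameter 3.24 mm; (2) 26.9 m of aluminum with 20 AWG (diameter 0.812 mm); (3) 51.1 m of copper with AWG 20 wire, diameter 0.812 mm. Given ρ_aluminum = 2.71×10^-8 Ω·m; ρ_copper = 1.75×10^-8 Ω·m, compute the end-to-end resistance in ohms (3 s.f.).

Seg 1: A = π(d/2)² = π(1.6200e-03 m)² = 8.245e-06 m²
R_1 = (2.71×10^-8)(42.5)/(8.245e-06) = 0.1397 Ω
Seg 2: A = π(0.812/2 mm)² = π(4.0600e-04 m)² = 5.178e-07 m²
R_2 = (2.71×10^-8)(26.9)/(5.178e-07) = 1.408 Ω
Seg 3: A = π(0.812/2 mm)² = π(4.0600e-04 m)² = 5.178e-07 m²
R_3 = (1.75×10^-8)(51.1)/(5.178e-07) = 1.727 Ω
R_total = R_1 + R_2 + R_3 = 3.27 Ω

3.27 Ω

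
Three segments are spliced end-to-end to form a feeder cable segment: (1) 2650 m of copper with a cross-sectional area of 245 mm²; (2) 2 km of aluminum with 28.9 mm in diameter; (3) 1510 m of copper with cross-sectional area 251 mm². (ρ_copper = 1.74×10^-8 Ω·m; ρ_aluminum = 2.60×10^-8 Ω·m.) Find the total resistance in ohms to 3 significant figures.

0.372 Ω

Seg 1: A = 245 mm² = 2.450e-04 m²
R_1 = (1.74×10^-8)(2650)/(2.450e-04) = 0.1882 Ω
Seg 2: A = π(d/2)² = π(1.4450e-02 m)² = 6.560e-04 m²
R_2 = (2.60×10^-8)(2000)/(6.560e-04) = 0.07927 Ω
Seg 3: A = 251 mm² = 2.510e-04 m²
R_3 = (1.74×10^-8)(1510)/(2.510e-04) = 0.1047 Ω
R_total = R_1 + R_2 + R_3 = 0.372 Ω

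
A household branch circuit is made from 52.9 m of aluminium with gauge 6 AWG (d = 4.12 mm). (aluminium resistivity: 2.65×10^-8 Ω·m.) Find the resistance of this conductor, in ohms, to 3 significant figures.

0.105 Ω

A = π(4.12/2 mm)² = π(2.0600e-03 m)² = 1.333e-05 m²
R = ρL/A = (2.65×10^-8)(52.9 m)/(1.333e-05 m²) = 0.105 Ω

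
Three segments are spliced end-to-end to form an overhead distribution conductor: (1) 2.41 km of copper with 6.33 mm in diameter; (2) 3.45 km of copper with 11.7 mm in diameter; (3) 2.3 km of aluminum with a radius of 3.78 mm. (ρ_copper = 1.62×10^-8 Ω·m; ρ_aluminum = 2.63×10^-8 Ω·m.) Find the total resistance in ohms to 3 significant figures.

3.11 Ω

Seg 1: A = π(d/2)² = π(3.1650e-03 m)² = 3.147e-05 m²
R_1 = (1.62×10^-8)(2410)/(3.147e-05) = 1.241 Ω
Seg 2: A = π(d/2)² = π(5.8500e-03 m)² = 1.075e-04 m²
R_2 = (1.62×10^-8)(3450)/(1.075e-04) = 0.5198 Ω
Seg 3: A = πr² = π(3.7800e-03 m)² = 4.489e-05 m²
R_3 = (2.63×10^-8)(2300)/(4.489e-05) = 1.348 Ω
R_total = R_1 + R_2 + R_3 = 3.11 Ω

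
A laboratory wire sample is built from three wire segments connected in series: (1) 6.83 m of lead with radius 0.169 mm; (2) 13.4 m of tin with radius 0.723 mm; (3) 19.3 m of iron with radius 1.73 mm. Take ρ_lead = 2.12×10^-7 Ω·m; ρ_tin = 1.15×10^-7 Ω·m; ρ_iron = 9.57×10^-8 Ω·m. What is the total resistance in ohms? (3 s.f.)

Seg 1: A = πr² = π(1.6900e-04 m)² = 8.973e-08 m²
R_1 = (2.12×10^-7)(6.83)/(8.973e-08) = 16.14 Ω
Seg 2: A = πr² = π(7.2300e-04 m)² = 1.642e-06 m²
R_2 = (1.15×10^-7)(13.4)/(1.642e-06) = 0.9384 Ω
Seg 3: A = πr² = π(1.7300e-03 m)² = 9.402e-06 m²
R_3 = (9.57×10^-8)(19.3)/(9.402e-06) = 0.1964 Ω
R_total = R_1 + R_2 + R_3 = 17.3 Ω

17.3 Ω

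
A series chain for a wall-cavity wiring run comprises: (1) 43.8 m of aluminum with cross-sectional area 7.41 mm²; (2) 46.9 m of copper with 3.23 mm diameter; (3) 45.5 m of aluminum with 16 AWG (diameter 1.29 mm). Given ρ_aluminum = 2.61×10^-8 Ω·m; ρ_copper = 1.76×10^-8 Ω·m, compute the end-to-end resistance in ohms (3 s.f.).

1.16 Ω

Seg 1: A = 7.41 mm² = 7.410e-06 m²
R_1 = (2.61×10^-8)(43.8)/(7.410e-06) = 0.1543 Ω
Seg 2: A = π(d/2)² = π(1.6150e-03 m)² = 8.194e-06 m²
R_2 = (1.76×10^-8)(46.9)/(8.194e-06) = 0.1007 Ω
Seg 3: A = π(1.29/2 mm)² = π(6.4500e-04 m)² = 1.307e-06 m²
R_3 = (2.61×10^-8)(45.5)/(1.307e-06) = 0.9086 Ω
R_total = R_1 + R_2 + R_3 = 1.16 Ω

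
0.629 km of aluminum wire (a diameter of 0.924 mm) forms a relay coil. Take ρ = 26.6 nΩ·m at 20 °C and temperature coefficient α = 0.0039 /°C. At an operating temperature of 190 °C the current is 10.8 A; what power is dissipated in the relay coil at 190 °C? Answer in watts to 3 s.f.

4840 W

ρ = 26.6 nΩ·m = 2.66×10^-8 Ω·m
A = π(d/2)² = π(4.6200e-04 m)² = 6.706e-07 m²
R₍20₎ = ρL/A = (2.66×10^-8)(629)/(6.706e-07) = 24.95 Ω
R₍190₎ = R₍20₎(1 + αΔT) = 24.95 × (1 + 0.0039×170) = 41.49 Ω
P = I²R = (10.8)² × 41.49 = 4840 W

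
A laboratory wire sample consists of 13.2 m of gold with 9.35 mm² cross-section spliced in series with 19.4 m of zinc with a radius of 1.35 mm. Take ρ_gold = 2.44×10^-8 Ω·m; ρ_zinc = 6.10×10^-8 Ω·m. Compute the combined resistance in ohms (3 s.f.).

Segment 1: A = 9.35 mm² = 9.350e-06 m²
R₁ = ρL/A = (2.44×10^-8)(13.2)/(9.350e-06) = 0.03445 Ω
Segment 2: A = πr² = π(1.3500e-03 m)² = 5.726e-06 m²
R₂ = (6.10×10^-8)(19.4)/(5.726e-06) = 0.2067 Ω
R = R₁ + R₂ = 0.241 Ω

0.241 Ω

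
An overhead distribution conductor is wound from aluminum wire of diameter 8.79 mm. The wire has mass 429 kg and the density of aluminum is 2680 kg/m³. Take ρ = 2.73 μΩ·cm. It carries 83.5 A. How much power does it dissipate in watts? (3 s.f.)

ρ = 2.73 μΩ·cm = 2.73×10^-8 Ω·m
A = π(d/2)² = π(4.3950e-03 m)² = 6.0683e-05 m²
L = m/(density·A) = 429/(2680×6.0683e-05) = 2638 m
R = ρL/A = (2.73×10^-8)(2638)/(6.0683e-05) = 1.187 Ω
P = I²R = (83.5)² × 1.187 = 8270 W

8270 W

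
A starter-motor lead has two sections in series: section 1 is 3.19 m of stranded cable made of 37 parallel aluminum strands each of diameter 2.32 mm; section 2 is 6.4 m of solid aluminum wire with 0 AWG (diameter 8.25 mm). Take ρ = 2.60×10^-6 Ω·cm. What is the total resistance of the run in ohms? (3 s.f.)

0.00364 Ω

ρ = 2.60×10^-6 Ω·cm = 2.60×10^-8 Ω·m
Section 1: A_strand = π(1.1600e-03)² = 4.227e-06 m²; R₁ = ρL/(N·A_s) = (2.60×10^-8)(3.19)/(37×4.227e-06) = 5.303×10^-4 Ω
Section 2: A = π(8.25/2 mm)² = π(4.1250e-03 m)² = 5.346e-05 m²
R₂ = (2.60×10^-8)(6.4)/(5.346e-05) = 0.003113 Ω
R = R₁ + R₂ = 0.00364 Ω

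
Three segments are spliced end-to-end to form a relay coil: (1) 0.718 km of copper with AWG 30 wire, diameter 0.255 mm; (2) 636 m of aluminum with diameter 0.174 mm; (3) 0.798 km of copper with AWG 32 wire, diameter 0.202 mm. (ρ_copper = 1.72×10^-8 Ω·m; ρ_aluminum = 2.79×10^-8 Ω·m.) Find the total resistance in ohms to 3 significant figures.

Seg 1: A = π(0.255/2 mm)² = π(1.2750e-04 m)² = 5.107e-08 m²
R_1 = (1.72×10^-8)(718)/(5.107e-08) = 241.8 Ω
Seg 2: A = π(d/2)² = π(8.7000e-05 m)² = 2.378e-08 m²
R_2 = (2.79×10^-8)(636)/(2.378e-08) = 746.2 Ω
Seg 3: A = π(0.202/2 mm)² = π(1.0100e-04 m)² = 3.205e-08 m²
R_3 = (1.72×10^-8)(798)/(3.205e-08) = 428.3 Ω
R_total = R_1 + R_2 + R_3 = 1420 Ω

1420 Ω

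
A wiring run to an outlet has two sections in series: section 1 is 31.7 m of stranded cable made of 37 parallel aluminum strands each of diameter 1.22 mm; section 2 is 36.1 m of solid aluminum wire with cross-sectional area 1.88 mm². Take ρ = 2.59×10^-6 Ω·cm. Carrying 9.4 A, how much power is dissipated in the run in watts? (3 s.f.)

45.6 W

ρ = 2.59×10^-6 Ω·cm = 2.59×10^-8 Ω·m
Section 1: A_strand = π(6.1000e-04)² = 1.169e-06 m²; R₁ = ρL/(N·A_s) = (2.59×10^-8)(31.7)/(37×1.169e-06) = 0.01898 Ω
Section 2: A = 1.88 mm² = 1.880e-06 m²
R₂ = (2.59×10^-8)(36.1)/(1.880e-06) = 0.4973 Ω
R = R₁ + R₂ = 0.5163 Ω
P = I²R = (9.4)² × 0.5163 = 45.6 W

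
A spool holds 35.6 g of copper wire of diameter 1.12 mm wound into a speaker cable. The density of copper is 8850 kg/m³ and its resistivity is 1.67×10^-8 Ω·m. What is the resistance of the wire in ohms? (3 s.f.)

A = π(d/2)² = π(5.6000e-04 m)² = 9.8520e-07 m²
L = m/(density·A) = 0.0356/(8850×9.8520e-07) = 4.083 m
R = ρL/A = (1.67×10^-8)(4.083)/(9.8520e-07) = 0.0692 Ω

0.0692 Ω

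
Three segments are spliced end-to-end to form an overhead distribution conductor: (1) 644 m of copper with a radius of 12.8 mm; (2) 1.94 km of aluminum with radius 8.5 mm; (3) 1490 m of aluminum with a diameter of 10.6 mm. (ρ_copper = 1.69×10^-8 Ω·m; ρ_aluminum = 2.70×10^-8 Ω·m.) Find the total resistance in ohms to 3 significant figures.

0.708 Ω

Seg 1: A = πr² = π(1.2800e-02 m)² = 5.147e-04 m²
R_1 = (1.69×10^-8)(644)/(5.147e-04) = 0.02114 Ω
Seg 2: A = πr² = π(8.5000e-03 m)² = 2.270e-04 m²
R_2 = (2.70×10^-8)(1940)/(2.270e-04) = 0.2308 Ω
Seg 3: A = π(d/2)² = π(5.3000e-03 m)² = 8.825e-05 m²
R_3 = (2.70×10^-8)(1490)/(8.825e-05) = 0.4559 Ω
R_total = R_1 + R_2 + R_3 = 0.708 Ω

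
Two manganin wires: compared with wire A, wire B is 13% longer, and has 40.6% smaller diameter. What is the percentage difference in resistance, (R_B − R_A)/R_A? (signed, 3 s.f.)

220%

R ∝ L/d², so R_B/R_A = (1 + 13/100) × (1 − 40.6/100)⁻²
= 1.13 × 2.834 = 3.203
(R_B − R_A)/R_A = 3.203 − 1 = 220%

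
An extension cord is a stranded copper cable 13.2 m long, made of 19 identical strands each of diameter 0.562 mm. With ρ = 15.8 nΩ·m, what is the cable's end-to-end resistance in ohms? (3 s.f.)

0.0443 Ω

ρ = 15.8 nΩ·m = 1.58×10^-8 Ω·m
A_strand = π(2.8100e-04 m)² = 2.481e-07 m²
R_strand = ρL/A = (1.58×10^-8)(13.2)/(2.481e-07) = 0.8408 Ω
R_total = R_strand/N = 0.8408/19 = 0.0443 Ω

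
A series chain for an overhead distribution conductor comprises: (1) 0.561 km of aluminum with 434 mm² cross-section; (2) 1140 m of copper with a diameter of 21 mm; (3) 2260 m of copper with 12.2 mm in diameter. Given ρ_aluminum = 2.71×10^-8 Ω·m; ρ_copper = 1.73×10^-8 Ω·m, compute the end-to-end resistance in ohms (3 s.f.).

Seg 1: A = 434 mm² = 4.340e-04 m²
R_1 = (2.71×10^-8)(561)/(4.340e-04) = 0.03503 Ω
Seg 2: A = π(d/2)² = π(1.0500e-02 m)² = 3.464e-04 m²
R_2 = (1.73×10^-8)(1140)/(3.464e-04) = 0.05694 Ω
Seg 3: A = π(d/2)² = π(6.1000e-03 m)² = 1.169e-04 m²
R_3 = (1.73×10^-8)(2260)/(1.169e-04) = 0.3345 Ω
R_total = R_1 + R_2 + R_3 = 0.426 Ω

0.426 Ω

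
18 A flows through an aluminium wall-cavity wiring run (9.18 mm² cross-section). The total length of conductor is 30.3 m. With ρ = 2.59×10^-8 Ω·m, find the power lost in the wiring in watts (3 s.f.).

A = 9.18 mm² = 9.180e-06 m²
R = ρL/A = (2.59×10^-8)(30.3)/(9.180e-06) = 0.08549 Ω
P = I²R = (18)² × 0.08549 = 27.7 W

27.7 W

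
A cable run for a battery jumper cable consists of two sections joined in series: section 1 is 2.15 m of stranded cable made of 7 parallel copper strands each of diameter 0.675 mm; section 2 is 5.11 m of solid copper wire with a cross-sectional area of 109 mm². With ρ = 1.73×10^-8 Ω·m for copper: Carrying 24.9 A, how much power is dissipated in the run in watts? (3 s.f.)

9.71 W

Section 1: A_strand = π(3.3750e-04)² = 3.578e-07 m²; R₁ = ρL/(N·A_s) = (1.73×10^-8)(2.15)/(7×3.578e-07) = 0.01485 Ω
Section 2: A = 109 mm² = 1.090e-04 m²
R₂ = (1.73×10^-8)(5.11)/(1.090e-04) = 8.110×10^-4 Ω
R = R₁ + R₂ = 0.01566 Ω
P = I²R = (24.9)² × 0.01566 = 9.71 W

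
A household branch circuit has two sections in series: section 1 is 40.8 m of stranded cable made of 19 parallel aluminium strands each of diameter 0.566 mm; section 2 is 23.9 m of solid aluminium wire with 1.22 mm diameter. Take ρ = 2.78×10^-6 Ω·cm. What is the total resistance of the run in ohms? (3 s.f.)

ρ = 2.78×10^-6 Ω·cm = 2.78×10^-8 Ω·m
Section 1: A_strand = π(2.8300e-04)² = 2.516e-07 m²; R₁ = ρL/(N·A_s) = (2.78×10^-8)(40.8)/(19×2.516e-07) = 0.2373 Ω
Section 2: A = π(d/2)² = π(6.1000e-04 m)² = 1.169e-06 m²
R₂ = (2.78×10^-8)(23.9)/(1.169e-06) = 0.5684 Ω
R = R₁ + R₂ = 0.806 Ω

0.806 Ω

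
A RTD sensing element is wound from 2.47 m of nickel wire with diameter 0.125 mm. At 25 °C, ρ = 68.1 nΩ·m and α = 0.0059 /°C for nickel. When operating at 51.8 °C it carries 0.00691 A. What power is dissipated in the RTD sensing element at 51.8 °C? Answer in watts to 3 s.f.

7.58×10^-4 W

ρ = 68.1 nΩ·m = 6.81×10^-8 Ω·m
A = π(d/2)² = π(6.2500e-05 m)² = 1.227e-08 m²
R₍25₎ = ρL/A = (6.81×10^-8)(2.47)/(1.227e-08) = 13.71 Ω
R₍51.8₎ = R₍25₎(1 + αΔT) = 13.71 × (1 + 0.0059×26.8) = 15.87 Ω
P = I²R = (0.00691)² × 15.87 = 7.58×10^-4 W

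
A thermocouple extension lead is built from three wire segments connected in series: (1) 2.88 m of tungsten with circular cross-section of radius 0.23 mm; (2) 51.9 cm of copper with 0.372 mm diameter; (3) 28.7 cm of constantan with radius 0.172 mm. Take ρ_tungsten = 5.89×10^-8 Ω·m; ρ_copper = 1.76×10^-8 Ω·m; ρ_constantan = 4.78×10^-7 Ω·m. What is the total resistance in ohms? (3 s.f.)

2.58 Ω

Seg 1: A = πr² = π(2.3000e-04 m)² = 1.662e-07 m²
R_1 = (5.89×10^-8)(2.88)/(1.662e-07) = 1.021 Ω
Seg 2: A = π(d/2)² = π(1.8600e-04 m)² = 1.087e-07 m²
R_2 = (1.76×10^-8)(0.519)/(1.087e-07) = 0.08404 Ω
Seg 3: A = πr² = π(1.7200e-04 m)² = 9.294e-08 m²
R_3 = (4.78×10^-7)(0.287)/(9.294e-08) = 1.476 Ω
R_total = R_1 + R_2 + R_3 = 2.58 Ω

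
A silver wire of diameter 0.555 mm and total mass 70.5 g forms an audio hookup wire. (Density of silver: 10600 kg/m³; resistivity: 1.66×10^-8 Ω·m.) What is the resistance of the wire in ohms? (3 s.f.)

1.89 Ω

A = π(d/2)² = π(2.7750e-04 m)² = 2.4192e-07 m²
L = m/(density·A) = 0.0705/(10600×2.4192e-07) = 27.49 m
R = ρL/A = (1.66×10^-8)(27.49)/(2.4192e-07) = 1.89 Ω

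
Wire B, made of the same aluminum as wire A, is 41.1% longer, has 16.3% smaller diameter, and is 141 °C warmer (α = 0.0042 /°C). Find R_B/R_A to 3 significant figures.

R ∝ ρL/d² with ρ ∝ (1+αΔT), so R_B/R_A = (1 + 41.1/100) × (1 − 16.3/100)⁻² × (1 + 0.0042×141)
= 1.411 × 1.427 × 1.592 = 3.21

3.21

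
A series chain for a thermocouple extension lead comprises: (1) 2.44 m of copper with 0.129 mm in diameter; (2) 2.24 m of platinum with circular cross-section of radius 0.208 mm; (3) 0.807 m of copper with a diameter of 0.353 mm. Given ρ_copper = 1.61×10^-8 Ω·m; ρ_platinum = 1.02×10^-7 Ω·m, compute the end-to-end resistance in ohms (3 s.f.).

4.82 Ω

Seg 1: A = π(d/2)² = π(6.4500e-05 m)² = 1.307e-08 m²
R_1 = (1.61×10^-8)(2.44)/(1.307e-08) = 3.006 Ω
Seg 2: A = πr² = π(2.0800e-04 m)² = 1.359e-07 m²
R_2 = (1.02×10^-7)(2.24)/(1.359e-07) = 1.681 Ω
Seg 3: A = π(d/2)² = π(1.7650e-04 m)² = 9.787e-08 m²
R_3 = (1.61×10^-8)(0.807)/(9.787e-08) = 0.1328 Ω
R_total = R_1 + R_2 + R_3 = 4.82 Ω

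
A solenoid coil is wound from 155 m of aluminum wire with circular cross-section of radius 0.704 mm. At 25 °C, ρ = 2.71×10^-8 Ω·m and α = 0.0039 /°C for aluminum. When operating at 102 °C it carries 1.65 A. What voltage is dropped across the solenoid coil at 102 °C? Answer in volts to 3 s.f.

5.79 V

A = πr² = π(7.0400e-04 m)² = 1.557e-06 m²
R₍25₎ = ρL/A = (2.71×10^-8)(155)/(1.557e-06) = 2.698 Ω
R₍102₎ = R₍25₎(1 + αΔT) = 2.698 × (1 + 0.0039×77) = 3.508 Ω
V = IR = 1.65 × 3.508 = 5.79 V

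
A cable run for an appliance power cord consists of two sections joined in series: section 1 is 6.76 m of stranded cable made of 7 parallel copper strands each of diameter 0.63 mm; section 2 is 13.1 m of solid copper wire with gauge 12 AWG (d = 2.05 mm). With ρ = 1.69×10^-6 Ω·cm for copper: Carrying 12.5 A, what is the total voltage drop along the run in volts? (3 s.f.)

1.49 V

ρ = 1.69×10^-6 Ω·cm = 1.69×10^-8 Ω·m
Section 1: A_strand = π(3.1500e-04)² = 3.117e-07 m²; R₁ = ρL/(N·A_s) = (1.69×10^-8)(6.76)/(7×3.117e-07) = 0.05236 Ω
Section 2: A = π(2.05/2 mm)² = π(1.0250e-03 m)² = 3.301e-06 m²
R₂ = (1.69×10^-8)(13.1)/(3.301e-06) = 0.06707 Ω
R = R₁ + R₂ = 0.1194 Ω
V = IR = 12.5 × 0.1194 = 1.49 V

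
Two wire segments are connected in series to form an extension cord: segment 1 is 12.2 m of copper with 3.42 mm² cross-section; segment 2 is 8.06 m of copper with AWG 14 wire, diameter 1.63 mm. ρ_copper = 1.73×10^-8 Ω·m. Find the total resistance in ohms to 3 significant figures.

0.129 Ω

Segment 1: A = 3.42 mm² = 3.420e-06 m²
R₁ = ρL/A = (1.73×10^-8)(12.2)/(3.420e-06) = 0.06171 Ω
Segment 2: A = π(1.63/2 mm)² = π(8.1500e-04 m)² = 2.087e-06 m²
R₂ = (1.73×10^-8)(8.06)/(2.087e-06) = 0.06682 Ω
R = R₁ + R₂ = 0.129 Ω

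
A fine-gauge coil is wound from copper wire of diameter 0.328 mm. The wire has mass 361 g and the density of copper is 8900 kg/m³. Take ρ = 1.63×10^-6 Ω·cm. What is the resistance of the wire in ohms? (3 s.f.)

92.6 Ω

ρ = 1.63×10^-6 Ω·cm = 1.63×10^-8 Ω·m
A = π(d/2)² = π(1.6400e-04 m)² = 8.4496e-08 m²
L = m/(density·A) = 0.361/(8900×8.4496e-08) = 480 m
R = ρL/A = (1.63×10^-8)(480)/(8.4496e-08) = 92.6 Ω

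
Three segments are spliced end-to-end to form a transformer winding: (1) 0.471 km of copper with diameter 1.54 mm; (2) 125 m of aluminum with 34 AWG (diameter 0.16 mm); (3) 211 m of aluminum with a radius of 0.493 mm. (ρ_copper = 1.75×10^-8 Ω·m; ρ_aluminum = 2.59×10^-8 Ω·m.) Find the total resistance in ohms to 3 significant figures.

173 Ω

Seg 1: A = π(d/2)² = π(7.7000e-04 m)² = 1.863e-06 m²
R_1 = (1.75×10^-8)(471)/(1.863e-06) = 4.425 Ω
Seg 2: A = π(0.16/2 mm)² = π(8.0000e-05 m)² = 2.011e-08 m²
R_2 = (2.59×10^-8)(125)/(2.011e-08) = 161 Ω
Seg 3: A = πr² = π(4.9300e-04 m)² = 7.636e-07 m²
R_3 = (2.59×10^-8)(211)/(7.636e-07) = 7.157 Ω
R_total = R_1 + R_2 + R_3 = 173 Ω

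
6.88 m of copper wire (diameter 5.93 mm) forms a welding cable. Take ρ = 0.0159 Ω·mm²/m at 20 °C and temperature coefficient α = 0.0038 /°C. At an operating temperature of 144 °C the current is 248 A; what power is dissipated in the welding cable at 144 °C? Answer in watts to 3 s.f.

ρ = 0.0159 Ω·mm²/m = 1.59×10^-8 Ω·m
A = π(d/2)² = π(2.9650e-03 m)² = 2.762e-05 m²
R₍20₎ = ρL/A = (1.59×10^-8)(6.88)/(2.762e-05) = 0.003961 Ω
R₍144₎ = R₍20₎(1 + αΔT) = 0.003961 × (1 + 0.0038×124) = 0.005827 Ω
P = I²R = (248)² × 0.005827 = 358 W

358 W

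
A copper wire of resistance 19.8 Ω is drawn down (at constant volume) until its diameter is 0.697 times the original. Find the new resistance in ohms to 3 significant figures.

Volume constant ⇒ L' = L/r² with r = 0.697. R' = ρL'/A' = ρ(L/r²)/(πr²d₀²/4) = R/r⁴.
R' = 4.237 × 19.8 = 83.9 Ω

83.9 Ω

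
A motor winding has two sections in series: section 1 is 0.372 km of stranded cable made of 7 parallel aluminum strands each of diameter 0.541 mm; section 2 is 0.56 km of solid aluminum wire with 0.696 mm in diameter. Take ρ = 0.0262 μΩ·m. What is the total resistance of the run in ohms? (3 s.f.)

44.6 Ω

ρ = 0.0262 μΩ·m = 2.62×10^-8 Ω·m
Section 1: A_strand = π(2.7050e-04)² = 2.299e-07 m²; R₁ = ρL/(N·A_s) = (2.62×10^-8)(372)/(7×2.299e-07) = 6.057 Ω
Section 2: A = π(d/2)² = π(3.4800e-04 m)² = 3.805e-07 m²
R₂ = (2.62×10^-8)(560)/(3.805e-07) = 38.56 Ω
R = R₁ + R₂ = 44.6 Ω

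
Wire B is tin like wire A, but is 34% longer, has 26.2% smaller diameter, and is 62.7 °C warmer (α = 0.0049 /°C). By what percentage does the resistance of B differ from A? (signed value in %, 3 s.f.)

R ∝ ρL/d² with ρ ∝ (1+αΔT), so R_B/R_A = (1 + 34/100) × (1 − 26.2/100)⁻² × (1 + 0.0049×62.7)
= 1.34 × 1.836 × 1.307 = 3.216
(R_B − R_A)/R_A = 3.216 − 1 = 222%

222%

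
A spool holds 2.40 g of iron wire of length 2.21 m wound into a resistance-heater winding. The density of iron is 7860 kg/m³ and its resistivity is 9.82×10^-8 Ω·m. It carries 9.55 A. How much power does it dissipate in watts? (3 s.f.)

143 W

A = m/(density·L) = 0.0024/(7860×2.21) = 1.3816e-07 m²
R = ρL/A = (9.82×10^-8)(2.21)/(1.3816e-07) = 1.571 Ω
P = I²R = (9.55)² × 1.571 = 143 W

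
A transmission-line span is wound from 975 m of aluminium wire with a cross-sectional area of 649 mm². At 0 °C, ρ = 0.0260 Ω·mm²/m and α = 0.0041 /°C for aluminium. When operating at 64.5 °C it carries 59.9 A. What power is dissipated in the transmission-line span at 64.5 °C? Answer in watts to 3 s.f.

177 W

ρ = 0.0260 Ω·mm²/m = 2.60×10^-8 Ω·m
A = 649 mm² = 6.490e-04 m²
R₍0₎ = ρL/A = (2.60×10^-8)(975)/(6.490e-04) = 0.03906 Ω
R₍64.5₎ = R₍0₎(1 + αΔT) = 0.03906 × (1 + 0.0041×64.5) = 0.04939 Ω
P = I²R = (59.9)² × 0.04939 = 177 W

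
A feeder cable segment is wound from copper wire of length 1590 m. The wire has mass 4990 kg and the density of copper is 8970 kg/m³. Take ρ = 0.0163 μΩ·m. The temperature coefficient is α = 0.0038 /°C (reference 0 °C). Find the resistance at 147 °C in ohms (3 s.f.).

ρ = 0.0163 μΩ·m = 1.63×10^-8 Ω·m
A = m/(density·L) = 4990/(8970×1590) = 3.4987e-04 m²
R = ρL/A = (1.63×10^-8)(1590)/(3.4987e-04) = 0.07408 Ω
R(147 °C) = 0.07408 × (1 + 0.0038×147) = 0.115 Ω

0.115 Ω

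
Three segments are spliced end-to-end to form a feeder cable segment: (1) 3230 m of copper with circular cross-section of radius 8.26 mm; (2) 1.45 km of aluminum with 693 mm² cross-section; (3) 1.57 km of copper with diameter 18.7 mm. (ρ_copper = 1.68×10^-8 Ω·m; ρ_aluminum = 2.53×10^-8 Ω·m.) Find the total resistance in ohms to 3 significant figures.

Seg 1: A = πr² = π(8.2600e-03 m)² = 2.143e-04 m²
R_1 = (1.68×10^-8)(3230)/(2.143e-04) = 0.2532 Ω
Seg 2: A = 693 mm² = 6.930e-04 m²
R_2 = (2.53×10^-8)(1450)/(6.930e-04) = 0.05294 Ω
Seg 3: A = π(d/2)² = π(9.3500e-03 m)² = 2.746e-04 m²
R_3 = (1.68×10^-8)(1570)/(2.746e-04) = 0.09604 Ω
R_total = R_1 + R_2 + R_3 = 0.402 Ω

0.402 Ω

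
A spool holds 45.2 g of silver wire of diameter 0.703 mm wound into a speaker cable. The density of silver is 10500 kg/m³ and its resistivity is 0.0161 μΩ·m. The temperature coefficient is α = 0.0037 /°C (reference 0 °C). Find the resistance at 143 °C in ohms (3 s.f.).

0.703 Ω

ρ = 0.0161 μΩ·m = 1.61×10^-8 Ω·m
A = π(d/2)² = π(3.5150e-04 m)² = 3.8815e-07 m²
L = m/(density·A) = 0.0452/(10500×3.8815e-07) = 11.09 m
R = ρL/A = (1.61×10^-8)(11.09)/(3.8815e-07) = 0.46 Ω
R(143 °C) = 0.46 × (1 + 0.0037×143) = 0.703 Ω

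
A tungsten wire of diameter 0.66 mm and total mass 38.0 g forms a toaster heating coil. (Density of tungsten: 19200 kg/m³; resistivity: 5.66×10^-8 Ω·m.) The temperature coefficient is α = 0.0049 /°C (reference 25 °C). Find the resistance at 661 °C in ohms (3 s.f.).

3.94 Ω

A = π(d/2)² = π(3.3000e-04 m)² = 3.4212e-07 m²
L = m/(density·A) = 0.038/(19200×3.4212e-07) = 5.785 m
R = ρL/A = (5.66×10^-8)(5.785)/(3.4212e-07) = 0.9571 Ω
R(661 °C) = 0.9571 × (1 + 0.0049×636) = 3.94 Ω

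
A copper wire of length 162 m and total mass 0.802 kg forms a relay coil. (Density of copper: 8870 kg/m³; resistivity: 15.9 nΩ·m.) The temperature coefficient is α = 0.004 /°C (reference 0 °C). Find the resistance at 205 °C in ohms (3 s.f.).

8.40 Ω

ρ = 15.9 nΩ·m = 1.59×10^-8 Ω·m
A = m/(density·L) = 0.802/(8870×162) = 5.5813e-07 m²
R = ρL/A = (1.59×10^-8)(162)/(5.5813e-07) = 4.615 Ω
R(205 °C) = 4.615 × (1 + 0.004×205) = 8.40 Ω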